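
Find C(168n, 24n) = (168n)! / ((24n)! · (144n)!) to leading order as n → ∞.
C(168n, 24n) ~ (823543/46656)^(24n) · sqrt(7/(12π·24n))

Write N = 24n. Apply Stirling to each factorial:
  (7N)! ~ sqrt(2π·7N) · (7N/e)^(7N),
  N! ~ sqrt(2π N) · (N/e)^N,
  (6N)! ~ sqrt(2π·6N) · (6N/e)^(6N).
The exponential factors combine to (7N)^(7N) / (N^N · (6N)^(6N)) = 7^(7N)/6^(6N) = (7^7/6^6)^N = (823543/46656)^N.
The square-root prefactors combine to sqrt(2π·7N) / (sqrt(2π N)·sqrt(2π·6N)) = sqrt(7 / (2π·6·N)) = sqrt(7/(12π·24n)).
Substituting N = 24n: C(168n, 24n) ~ (823543/46656)^(24n) · sqrt(7/(12π·24n)).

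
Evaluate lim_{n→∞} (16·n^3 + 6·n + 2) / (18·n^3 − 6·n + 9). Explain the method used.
lim = 16/18 = 8/9

For large n the leading n^3 terms dominate both numerator and denominator. Dividing top and bottom by n^3, every other term tends to 0, leaving 16/18 = 8/9.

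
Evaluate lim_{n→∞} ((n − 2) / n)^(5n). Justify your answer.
lim = e^(−10)

Rewrite as (1 − 2/n)^(5n). By the standard limit (1 + x/n)^n → e^x, we have (1 − 2/n)^n → e^(−2), and raising to the 5th power gives e^(−10).
More precisely, ln[(1 − 2/n)^(5n)] = 5n · ln(1 − 2/n) = 5n · (-2/n + O(1/n^2)) = -10 + O(1/n) → -10.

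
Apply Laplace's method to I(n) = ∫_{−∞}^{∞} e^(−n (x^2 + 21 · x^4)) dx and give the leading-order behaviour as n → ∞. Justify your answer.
I(n) ~ sqrt(π/n)

φ(x) = x^2 + 21 · x^4 has its unique global minimum at x* = 0 (since φ'(x) = 2x + 84x^3 = 0 only at x = 0 for real x with both coefficients positive, and φ → ∞ as |x| → ∞). At x* = 0, φ(0) = 0 and φ''(0) = 2. Laplace's method then gives
  I(n) ~ sqrt(2π / (n · φ''(0))) · e^(−n φ(0)) = sqrt(2π / (2n)) = sqrt(π/n).
The 21 · x^4 term contributes only at subleading order (an O(1/n) relative correction).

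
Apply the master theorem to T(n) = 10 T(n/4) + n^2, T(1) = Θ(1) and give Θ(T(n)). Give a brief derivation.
T(n) = Θ(n^2)

log_4 10 ≈ 1.661. f(n) = n^2 dominates n^(log_4 10) since 2 > 1.661, and the regularity condition a·f(n/b) = 10·(n/4)^2 = (10/16)·n^2 ≤ c·f(n) holds with c = 10/16 ≈ 0.625 < 1. So this is Case 3: T(n) = Θ(f(n)) = Θ(n^2).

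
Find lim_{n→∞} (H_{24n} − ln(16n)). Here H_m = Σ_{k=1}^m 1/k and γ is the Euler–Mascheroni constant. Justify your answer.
lim = ln(3/2) + γ

By Euler-Maclaurin, H_m = ln m + γ + O(1/m). So
  H_{24n} − ln(16n) = ln(24n) + γ − ln(16n) + O(1/n)
                       = ln(24/16) + γ + O(1/n).
Hence the limit is ln(24/16) + γ (= ln(3/2)).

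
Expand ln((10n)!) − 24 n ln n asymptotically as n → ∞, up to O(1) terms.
ln((10n)!) − 24 n ln n = −14 n ln n + 10(ln 10 − 1) n + (1/2) ln(2π·10n) + O(1/n)

Stirling: ln((10n)!) = 10n ln(10n) − 10n + (1/2) ln(2π·10n) + O(1/n).
Expand 10n ln(10n) = 10n (ln n + ln 10) = 10n ln n + 10n ln 10.
Subtract 24n ln n: leading term is (10 − 24) n ln n = −14 n ln n. The next term is 10n ln 10 − 10n = 10(ln 10 − 1) n. Then the (1/2) ln(2π·10n) correction.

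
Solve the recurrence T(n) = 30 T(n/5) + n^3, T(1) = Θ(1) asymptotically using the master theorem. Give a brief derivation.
T(n) = Θ(n^3)

log_5 30 ≈ 2.113. f(n) = n^3 dominates n^(log_5 30) since 3 > 2.113, and the regularity condition a·f(n/b) = 30·(n/5)^3 = (30/125)·n^3 ≤ c·f(n) holds with c = 30/125 ≈ 0.24 < 1. So this is Case 3: T(n) = Θ(f(n)) = Θ(n^3).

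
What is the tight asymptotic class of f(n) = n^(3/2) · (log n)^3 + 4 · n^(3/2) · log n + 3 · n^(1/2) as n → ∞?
f(n) ∈ Θ(n^(3/2) · (log n)^3)

Compare the terms by growth order. For large n, n^a · (log n)^b dominates n^a' · (log n)^b' iff a > a', or (a = a' and b > b'). Ranking the 3 terms shows the dominant one is n^(3/2) · (log n)^3. Hence f(n) ∈ Θ(n^(3/2) · (log n)^3).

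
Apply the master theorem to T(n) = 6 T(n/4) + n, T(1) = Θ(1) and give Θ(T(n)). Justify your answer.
T(n) = Θ(n^(log_4 6))

Master theorem: compare f(n) = n to n^(log_4 6) where log_4 6 ≈ 1.292. Since 1 < log_4 6, we have f(n) = O(n^(log_4 6 − ε)) for some ε > 0 — Case 1. Hence T(n) = Θ(n^(log_4 6)).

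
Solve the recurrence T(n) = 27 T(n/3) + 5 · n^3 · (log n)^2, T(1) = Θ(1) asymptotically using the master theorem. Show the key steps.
T(n) = Θ(n^3 · (log n)^3)

Here log_3 27 = 3 and f(n) = 5 · n^3 · (log n)^2 = Θ(n^(log_3 27) · (log n)^2). This is the extended Case 2 of the master theorem (f matches the critical exponent up to log factors), giving T(n) = Θ(n^(log_3 27) · (log n)^(2+1)) = Θ(n^3 · (log n)^3).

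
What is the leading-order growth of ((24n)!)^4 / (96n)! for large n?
((24n)!)^4/(96n)! ~ ((2π·24n)^(3/2) / 2) · 4^(−4·24n)  →  0

Write N = 24n. Stirling: N! ~ sqrt(2π N)(N/e)^N and (4N)! ~ sqrt(2π·4N)·(4N/e)^(4N).
  (N!)^4/(4N)! ~ (2π N)^(4/2) (N/e)^(4N) / [sqrt(2π·4N) (4N/e)^(4N)]
     = (2π N)^(4/2) / sqrt(2π·4N) · (N/(4N))^(4N)
     = (2π N)^((4−1)/2) / 2 · 4^(−4N).
Since 4^4 > 1, the factor 4^(−4N) decays exponentially, so the ratio → 0. Substituting N = 24n gives the stated form.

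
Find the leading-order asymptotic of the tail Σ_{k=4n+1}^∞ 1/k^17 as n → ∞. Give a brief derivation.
Σ_{k>4n} 1/k^17 ~ 1/(16 · (4n)^16)

Compare to the integral: ∫_{4n}^∞ x^(−17) dx = [−x^(−16)/16]_{4n}^∞ = 1/((17−1)·(4n)^16). Euler-Maclaurin then gives
  Σ_{k>4n} 1/k^17 = ∫_{4n}^∞ dx/x^17 − 1/(2·(4n)^17) + O(1/(4n)^18).
(Equivalently this is ζ(17) − Σ_{k≤4n} 1/k^17.)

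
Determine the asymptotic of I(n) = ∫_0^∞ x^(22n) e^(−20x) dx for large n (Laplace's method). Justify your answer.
I(n) ~ (sqrt(2π·22n) / 20) · (22n/(20e))^(22n)

Write the integrand as exp(22n ln x − 20x) and set f(x) = 22n ln x − 20x. Then f'(x) = 22n/x − 20 = 0 at x* = 22n/20, and f''(x*) = −22n/x*^2 = −20^2/(22n). Laplace's method (interior maximum) gives
  I(n) ~ e^(f(x*)) · sqrt(2π / |f''(x*)|)
        = exp(22n ln(22n/20) − 22n) · sqrt(2π · 22n / 20^2)
        = (22n/20)^(22n) e^(−22n) · sqrt(2π·22n) / 20
        = (sqrt(2π·22n) / 20) · (22n/(20e))^(22n).
This matches Γ(22n+1)/20^(22n+1) with Stirling applied to Γ.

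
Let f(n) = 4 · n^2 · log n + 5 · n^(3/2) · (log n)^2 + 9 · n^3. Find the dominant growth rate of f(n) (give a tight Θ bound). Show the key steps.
f(n) ∈ Θ(n^3)

Compare the terms by growth order. For large n, n^a · (log n)^b dominates n^a' · (log n)^b' iff a > a', or (a = a' and b > b'). Ranking the 3 terms shows the dominant one is 9 · n^3. Hence f(n) ∈ Θ(n^3).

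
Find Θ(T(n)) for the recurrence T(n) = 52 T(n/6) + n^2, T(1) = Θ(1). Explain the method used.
T(n) = Θ(n^(log_6 52))

Master theorem: compare f(n) = n^2 to n^(log_6 52) where log_6 52 ≈ 2.205. Since 2 < log_6 52, we have f(n) = O(n^(log_6 52 − ε)) for some ε > 0 — Case 1. Hence T(n) = Θ(n^(log_6 52)).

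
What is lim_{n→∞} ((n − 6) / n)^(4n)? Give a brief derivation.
lim = e^(−24)

Rewrite as (1 − 6/n)^(4n). By the standard limit (1 + x/n)^n → e^x, we have (1 − 6/n)^n → e^(−6), and raising to the 4th power gives e^(−24).
More precisely, ln[(1 − 6/n)^(4n)] = 4n · ln(1 − 6/n) = 4n · (-6/n + O(1/n^2)) = -24 + O(1/n) → -24.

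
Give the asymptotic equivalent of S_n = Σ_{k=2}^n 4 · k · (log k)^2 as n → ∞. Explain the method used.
S_n ~ 2 · n^2 · (log n)^2

By integral comparison, S_n = ∫_1^n 4 · x · (log x)^2 dx + O(n · (log n)^2). For the integral, the leading term of ∫_1^n x^1 (log x)^2 dx is n^2/2 · (log n)^2 (by repeated integration by parts; each step lowers the log-exponent and produces a relatively O(1/log n) correction). Hence S_n ~ 2 · n^2 · (log n)^2.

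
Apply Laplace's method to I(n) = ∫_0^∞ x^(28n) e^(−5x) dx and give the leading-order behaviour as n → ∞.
I(n) ~ (sqrt(2π·28n) / 5) · (28n/(5e))^(28n)

Write the integrand as exp(28n ln x − 5x) and set f(x) = 28n ln x − 5x. Then f'(x) = 28n/x − 5 = 0 at x* = 28n/5, and f''(x*) = −28n/x*^2 = −5^2/(28n). Laplace's method (interior maximum) gives
  I(n) ~ e^(f(x*)) · sqrt(2π / |f''(x*)|)
        = exp(28n ln(28n/5) − 28n) · sqrt(2π · 28n / 5^2)
        = (28n/5)^(28n) e^(−28n) · sqrt(2π·28n) / 5
        = (sqrt(2π·28n) / 5) · (28n/(5e))^(28n).
This matches Γ(28n+1)/5^(28n+1) with Stirling applied to Γ.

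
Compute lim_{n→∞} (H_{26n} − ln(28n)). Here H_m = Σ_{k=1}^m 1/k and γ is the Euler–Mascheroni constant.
lim = ln(13/14) + γ

By Euler-Maclaurin, H_m = ln m + γ + O(1/m). So
  H_{26n} − ln(28n) = ln(26n) + γ − ln(28n) + O(1/n)
                       = ln(26/28) + γ + O(1/n).
Hence the limit is ln(26/28) + γ (= ln(13/14)).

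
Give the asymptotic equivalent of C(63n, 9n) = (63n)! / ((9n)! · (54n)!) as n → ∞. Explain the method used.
C(63n, 9n) ~ (823543/46656)^(9n) · sqrt(7/(12π·9n))

Write N = 9n. Apply Stirling to each factorial:
  (7N)! ~ sqrt(2π·7N) · (7N/e)^(7N),
  N! ~ sqrt(2π N) · (N/e)^N,
  (6N)! ~ sqrt(2π·6N) · (6N/e)^(6N).
The exponential factors combine to (7N)^(7N) / (N^N · (6N)^(6N)) = 7^(7N)/6^(6N) = (7^7/6^6)^N = (823543/46656)^N.
The square-root prefactors combine to sqrt(2π·7N) / (sqrt(2π N)·sqrt(2π·6N)) = sqrt(7 / (2π·6·N)) = sqrt(7/(12π·9n)).
Substituting N = 9n: C(63n, 9n) ~ (823543/46656)^(9n) · sqrt(7/(12π·9n)).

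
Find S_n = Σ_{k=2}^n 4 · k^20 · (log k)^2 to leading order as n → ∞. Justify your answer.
S_n ~ 4 · n^21 · (log n)^2 / 21

By integral comparison, S_n = ∫_1^n 4 · x^20 · (log x)^2 dx + O(n^20 · (log n)^2). For the integral, the leading term of ∫_1^n x^20 (log x)^2 dx is n^21/21 · (log n)^2 (by repeated integration by parts; each step lowers the log-exponent and produces a relatively O(1/log n) correction). Hence S_n ~ 4 · n^21 · (log n)^2 / 21.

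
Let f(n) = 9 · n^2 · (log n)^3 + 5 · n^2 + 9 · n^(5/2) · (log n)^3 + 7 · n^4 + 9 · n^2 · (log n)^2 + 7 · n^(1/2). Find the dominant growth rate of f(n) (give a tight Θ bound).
f(n) ∈ Θ(n^4)

Compare the terms by growth order. For large n, n^a · (log n)^b dominates n^a' · (log n)^b' iff a > a', or (a = a' and b > b'). Ranking the 6 terms shows the dominant one is 7 · n^4. Hence f(n) ∈ Θ(n^4).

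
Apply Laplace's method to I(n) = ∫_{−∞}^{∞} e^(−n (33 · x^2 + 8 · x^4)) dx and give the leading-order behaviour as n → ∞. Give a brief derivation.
I(n) ~ sqrt(π/(33n))

φ(x) = 33 · x^2 + 8 · x^4 has its unique global minimum at x* = 0 (since φ'(x) = 66x + 32x^3 = 0 only at x = 0 for real x with both coefficients positive, and φ → ∞ as |x| → ∞). At x* = 0, φ(0) = 0 and φ''(0) = 66. Laplace's method then gives
  I(n) ~ sqrt(2π / (n · φ''(0))) · e^(−n φ(0)) = sqrt(2π / (66n)) = sqrt(π/(33n)).
The 8 · x^4 term contributes only at subleading order (an O(1/n) relative correction).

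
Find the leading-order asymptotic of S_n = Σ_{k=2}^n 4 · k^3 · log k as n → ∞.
S_n ~ n^4 log n − n^4 / 4

By integral comparison, S_n = ∫_1^n 4 · x^3 · log x dx + O(n^3 · log n). For the integral, ∫ x^3 log x dx = n^4 log n / 4 − n^4/16 (integration by parts). Hence S_n ~ n^4 log n − n^4 / 4.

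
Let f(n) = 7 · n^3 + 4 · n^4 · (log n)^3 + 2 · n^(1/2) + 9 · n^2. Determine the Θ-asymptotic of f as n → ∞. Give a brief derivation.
f(n) ∈ Θ(n^4 · (log n)^3)

Compare the terms by growth order. For large n, n^a · (log n)^b dominates n^a' · (log n)^b' iff a > a', or (a = a' and b > b'). Ranking the 4 terms shows the dominant one is 4 · n^4 · (log n)^3. Hence f(n) ∈ Θ(n^4 · (log n)^3).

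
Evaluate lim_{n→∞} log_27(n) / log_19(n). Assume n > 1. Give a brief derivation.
lim = ln(19) / ln(27) = log_27(19)

Change of base: log_27(n) = ln n / ln 27 and log_19(n) = ln n / ln 19. The ratio is (ln n / ln 27) · (ln 19 / ln n) = ln 19 / ln 27, a constant independent of n. So the limit is ln 19 / ln 27 = log_27(19).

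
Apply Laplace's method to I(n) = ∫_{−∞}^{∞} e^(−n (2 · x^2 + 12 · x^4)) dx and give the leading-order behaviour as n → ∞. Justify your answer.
I(n) ~ sqrt(π/(2n))

φ(x) = 2 · x^2 + 12 · x^4 has its unique global minimum at x* = 0 (since φ'(x) = 4x + 48x^3 = 0 only at x = 0 for real x with both coefficients positive, and φ → ∞ as |x| → ∞). At x* = 0, φ(0) = 0 and φ''(0) = 4. Laplace's method then gives
  I(n) ~ sqrt(2π / (n · φ''(0))) · e^(−n φ(0)) = sqrt(2π / (4n)) = sqrt(π/(2n)).
The 12 · x^4 term contributes only at subleading order (an O(1/n) relative correction).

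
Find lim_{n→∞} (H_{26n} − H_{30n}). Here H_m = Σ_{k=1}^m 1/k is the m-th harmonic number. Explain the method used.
lim = ln(26/30) = ln(13/15)

Euler-Maclaurin gives H_m = ln m + γ + 1/(2m) + O(1/m^2). The γ and O(1/m) terms cancel in the difference:
  H_{26n} − H_{30n} = ln(26n) − ln(30n) + O(1/n) = ln(26/30) + O(1/n).
Hence the limit is ln(26/30) = ln(13/15).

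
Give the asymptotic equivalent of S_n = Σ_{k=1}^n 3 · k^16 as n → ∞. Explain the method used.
S_n ~ 3 · n^17 / 17

By integral comparison (Euler-Maclaurin), Σ_{k=1}^n 3 · k^16 = 3 · ∫_0^n x^16 dx + O(n^16) = 3 · n^17/17 + O(n^16). (Equivalently, Faulhaber's formula gives the same leading term.)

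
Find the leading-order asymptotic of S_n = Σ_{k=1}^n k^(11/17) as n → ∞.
S_n ~ (17/28) · n^(28/17)

Integral comparison: Σ_{k=1}^n k^(11/17) = ∫_0^n x^(11/17) dx + O(n^(11/17)). The integral is n^(1 + 11/17) / (1 + 11/17) = n^((11+17)/17) / ((11+17)/17) = (17/28) · n^(28/17).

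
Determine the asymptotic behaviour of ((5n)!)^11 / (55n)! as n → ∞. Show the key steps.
((5n)!)^11/(55n)! ~ ((2π·5n)^(10/2) / sqrt(11)) · 11^(−11·5n)  →  0

Write N = 5n. Stirling: N! ~ sqrt(2π N)(N/e)^N and (11N)! ~ sqrt(2π·11N)·(11N/e)^(11N).
  (N!)^11/(11N)! ~ (2π N)^(11/2) (N/e)^(11N) / [sqrt(2π·11N) (11N/e)^(11N)]
     = (2π N)^(11/2) / sqrt(2π·11N) · (N/(11N))^(11N)
     = (2π N)^((11−1)/2) / sqrt(11) · 11^(−11N).
Since 11^11 > 1, the factor 11^(−11N) decays exponentially, so the ratio → 0. Substituting N = 5n gives the stated form.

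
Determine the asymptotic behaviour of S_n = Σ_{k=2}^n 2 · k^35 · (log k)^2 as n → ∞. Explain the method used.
S_n ~ n^36 · (log n)^2 / 18

By integral comparison, S_n = ∫_1^n 2 · x^35 · (log x)^2 dx + O(n^35 · (log n)^2). For the integral, the leading term of ∫_1^n x^35 (log x)^2 dx is n^36/36 · (log n)^2 (by repeated integration by parts; each step lowers the log-exponent and produces a relatively O(1/log n) correction). Hence S_n ~ n^36 · (log n)^2 / 18.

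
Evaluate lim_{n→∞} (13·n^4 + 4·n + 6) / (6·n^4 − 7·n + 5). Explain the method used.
lim = 13/6

For large n the leading n^4 terms dominate both numerator and denominator. Dividing top and bottom by n^4, every other term tends to 0, leaving 13/6.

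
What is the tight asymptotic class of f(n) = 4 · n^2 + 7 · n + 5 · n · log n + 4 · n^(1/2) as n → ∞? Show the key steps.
f(n) ∈ Θ(n^2)

Compare the terms by growth order. For large n, n^a · (log n)^b dominates n^a' · (log n)^b' iff a > a', or (a = a' and b > b'). Ranking the 4 terms shows the dominant one is 4 · n^2. Hence f(n) ∈ Θ(n^2).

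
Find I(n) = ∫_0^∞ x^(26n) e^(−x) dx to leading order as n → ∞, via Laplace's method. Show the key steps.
I(n) ~ sqrt(2π·26n) · (26n/e)^(26n)

Write the integrand as exp(26n ln x − x) and set f(x) = 26n ln x − x. Then f'(x) = 26n/x − 1 = 0 at x* = 26n, and f''(x*) = −26n/x*^2 = −1/(26n). Laplace's method (interior maximum) gives
  I(n) ~ e^(f(x*)) · sqrt(2π / |f''(x*)|)
        = exp(26n ln(26n) − 26n) · sqrt(2π · 26n)
        = (26n)^(26n) e^(−26n) · sqrt(2π·26n)
        = sqrt(2π·26n) · (26n/e)^(26n).
This matches Γ(26n+1) with Stirling applied to Γ.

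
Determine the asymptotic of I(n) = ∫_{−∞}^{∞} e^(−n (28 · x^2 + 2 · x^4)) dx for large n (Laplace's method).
I(n) ~ sqrt(π/(28n))

φ(x) = 28 · x^2 + 2 · x^4 has its unique global minimum at x* = 0 (since φ'(x) = 56x + 8x^3 = 0 only at x = 0 for real x with both coefficients positive, and φ → ∞ as |x| → ∞). At x* = 0, φ(0) = 0 and φ''(0) = 56. Laplace's method then gives
  I(n) ~ sqrt(2π / (n · φ''(0))) · e^(−n φ(0)) = sqrt(2π / (56n)) = sqrt(π/(28n)).
The 2 · x^4 term contributes only at subleading order (an O(1/n) relative correction).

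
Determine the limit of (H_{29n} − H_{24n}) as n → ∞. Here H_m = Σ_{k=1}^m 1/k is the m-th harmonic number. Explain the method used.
lim = ln(29/24)

Euler-Maclaurin gives H_m = ln m + γ + 1/(2m) + O(1/m^2). The γ and O(1/m) terms cancel in the difference:
  H_{29n} − H_{24n} = ln(29n) − ln(24n) + O(1/n) = ln(29/24) + O(1/n).
Hence the limit is ln(29/24).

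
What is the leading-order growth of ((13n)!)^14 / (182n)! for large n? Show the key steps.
((13n)!)^14/(182n)! ~ ((2π·13n)^(13/2) / sqrt(14)) · 14^(−14·13n)  →  0

Write N = 13n. Stirling: N! ~ sqrt(2π N)(N/e)^N and (14N)! ~ sqrt(2π·14N)·(14N/e)^(14N).
  (N!)^14/(14N)! ~ (2π N)^(14/2) (N/e)^(14N) / [sqrt(2π·14N) (14N/e)^(14N)]
     = (2π N)^(14/2) / sqrt(2π·14N) · (N/(14N))^(14N)
     = (2π N)^((14−1)/2) / sqrt(14) · 14^(−14N).
Since 14^14 > 1, the factor 14^(−14N) decays exponentially, so the ratio → 0. Substituting N = 13n gives the stated form.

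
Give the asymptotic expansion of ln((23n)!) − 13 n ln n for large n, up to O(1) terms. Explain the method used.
ln((23n)!) − 13 n ln n = 10 n ln n + 23(ln 23 − 1) n + (1/2) ln(2π·23n) + O(1/n)

Stirling: ln((23n)!) = 23n ln(23n) − 23n + (1/2) ln(2π·23n) + O(1/n).
Expand 23n ln(23n) = 23n (ln n + ln 23) = 23n ln n + 23n ln 23.
Subtract 13n ln n: leading term is (23 − 13) n ln n = 10 n ln n. The next term is 23n ln 23 − 23n = 23(ln 23 − 1) n. Then the (1/2) ln(2π·23n) correction.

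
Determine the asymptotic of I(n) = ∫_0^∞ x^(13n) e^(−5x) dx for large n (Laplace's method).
I(n) ~ (sqrt(2π·13n) / 5) · (13n/(5e))^(13n)

Write the integrand as exp(13n ln x − 5x) and set f(x) = 13n ln x − 5x. Then f'(x) = 13n/x − 5 = 0 at x* = 13n/5, and f''(x*) = −13n/x*^2 = −5^2/(13n). Laplace's method (interior maximum) gives
  I(n) ~ e^(f(x*)) · sqrt(2π / |f''(x*)|)
        = exp(13n ln(13n/5) − 13n) · sqrt(2π · 13n / 5^2)
        = (13n/5)^(13n) e^(−13n) · sqrt(2π·13n) / 5
        = (sqrt(2π·13n) / 5) · (13n/(5e))^(13n).
This matches Γ(13n+1)/5^(13n+1) with Stirling applied to Γ.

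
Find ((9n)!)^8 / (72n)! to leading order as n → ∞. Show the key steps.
((9n)!)^8/(72n)! ~ ((2π·9n)^(7/2) / sqrt(8)) · 8^(−8·9n)  →  0

Write N = 9n. Stirling: N! ~ sqrt(2π N)(N/e)^N and (8N)! ~ sqrt(2π·8N)·(8N/e)^(8N).
  (N!)^8/(8N)! ~ (2π N)^(8/2) (N/e)^(8N) / [sqrt(2π·8N) (8N/e)^(8N)]
     = (2π N)^(8/2) / sqrt(2π·8N) · (N/(8N))^(8N)
     = (2π N)^((8−1)/2) / sqrt(8) · 8^(−8N).
Since 8^8 > 1, the factor 8^(−8N) decays exponentially, so the ratio → 0. Substituting N = 9n gives the stated form.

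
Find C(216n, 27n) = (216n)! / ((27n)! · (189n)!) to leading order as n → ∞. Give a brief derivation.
C(216n, 27n) ~ (16777216/823543)^(27n) · sqrt(4/(7π·27n))

Write N = 27n. Apply Stirling to each factorial:
  (8N)! ~ sqrt(2π·8N) · (8N/e)^(8N),
  N! ~ sqrt(2π N) · (N/e)^N,
  (7N)! ~ sqrt(2π·7N) · (7N/e)^(7N).
The exponential factors combine to (8N)^(8N) / (N^N · (7N)^(7N)) = 8^(8N)/7^(7N) = (8^8/7^7)^N = (16777216/823543)^N.
The square-root prefactors combine to sqrt(2π·8N) / (sqrt(2π N)·sqrt(2π·7N)) = sqrt(8 / (2π·7·N)) = sqrt(4/(7π·27n)).
Substituting N = 27n: C(216n, 27n) ~ (16777216/823543)^(27n) · sqrt(4/(7π·27n)).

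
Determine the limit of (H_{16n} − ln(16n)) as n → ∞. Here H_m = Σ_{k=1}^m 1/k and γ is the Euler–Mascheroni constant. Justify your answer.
lim = γ

By Euler-Maclaurin, H_m = ln m + γ + O(1/m). So
  H_{16n} − ln(16n) = ln(16n) + γ − ln(16n) + O(1/n)
                       = ln(16/16) + γ + O(1/n).
Hence the limit is γ (since ln 1 = 0).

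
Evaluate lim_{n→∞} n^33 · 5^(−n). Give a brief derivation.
lim = 0

Exponentials with base > 1 dominate every fixed polynomial: for any fixed c, n^c / 5^n → 0 as n → ∞ (e.g. by the ratio test, or by writing 5^n = e^(n ln 5) and noting e^(n ln 5) / n^c → ∞). Hence n^33 · 5^(−n) = n^33 / 5^n → 0.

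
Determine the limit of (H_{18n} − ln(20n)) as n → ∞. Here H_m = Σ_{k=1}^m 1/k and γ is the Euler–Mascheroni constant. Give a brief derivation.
lim = ln(9/10) + γ

By Euler-Maclaurin, H_m = ln m + γ + O(1/m). So
  H_{18n} − ln(20n) = ln(18n) + γ − ln(20n) + O(1/n)
                       = ln(18/20) + γ + O(1/n).
Hence the limit is ln(18/20) + γ (= ln(9/10)).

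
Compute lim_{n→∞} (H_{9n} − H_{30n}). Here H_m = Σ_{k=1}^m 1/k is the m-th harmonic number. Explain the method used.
lim = ln(9/30) = ln(3/10)

Euler-Maclaurin gives H_m = ln m + γ + 1/(2m) + O(1/m^2). The γ and O(1/m) terms cancel in the difference:
  H_{9n} − H_{30n} = ln(9n) − ln(30n) + O(1/n) = ln(9/30) + O(1/n).
Hence the limit is ln(9/30) = ln(3/10).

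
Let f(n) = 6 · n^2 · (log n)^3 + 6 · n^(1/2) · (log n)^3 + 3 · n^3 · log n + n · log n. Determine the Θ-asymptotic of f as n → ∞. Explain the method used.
f(n) ∈ Θ(n^3 · log n)

Compare the terms by growth order. For large n, n^a · (log n)^b dominates n^a' · (log n)^b' iff a > a', or (a = a' and b > b'). Ranking the 4 terms shows the dominant one is 3 · n^3 · log n. Hence f(n) ∈ Θ(n^3 · log n).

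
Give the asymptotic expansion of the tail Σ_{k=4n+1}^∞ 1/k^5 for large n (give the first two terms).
Σ_{k>4n} 1/k^5 = 1/(4 · (4n)^4) − 1/(2 · (4n)^5) + O(1/(4n)^6)

Compare to the integral: ∫_{4n}^∞ x^(−5) dx = [−x^(−4)/4]_{4n}^∞ = 1/((5−1)·(4n)^4). The Euler-Maclaurin correction adds −f(4n)/2 = −1/(2·(4n)^5). Euler-Maclaurin then gives
  Σ_{k>4n} 1/k^5 = ∫_{4n}^∞ dx/x^5 − 1/(2·(4n)^5) + O(1/(4n)^6).
(Equivalently this is ζ(5) − Σ_{k≤4n} 1/k^5.)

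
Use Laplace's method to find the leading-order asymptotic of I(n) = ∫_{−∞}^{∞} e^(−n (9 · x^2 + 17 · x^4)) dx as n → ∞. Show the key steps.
I(n) ~ sqrt(π/(9n))

φ(x) = 9 · x^2 + 17 · x^4 has its unique global minimum at x* = 0 (since φ'(x) = 18x + 68x^3 = 0 only at x = 0 for real x with both coefficients positive, and φ → ∞ as |x| → ∞). At x* = 0, φ(0) = 0 and φ''(0) = 18. Laplace's method then gives
  I(n) ~ sqrt(2π / (n · φ''(0))) · e^(−n φ(0)) = sqrt(2π / (18n)) = sqrt(π/(9n)).
The 17 · x^4 term contributes only at subleading order (an O(1/n) relative correction).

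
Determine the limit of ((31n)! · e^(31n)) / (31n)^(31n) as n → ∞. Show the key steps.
lim = ∞

Stirling: (31n)! ~ sqrt(2π·31n) · (31n/e)^(31n). Hence
  (31n)! · e^(31n) / (31n)^(31n) ~ sqrt(2π·31n) = sqrt(2π·31) · sqrt(n) → ∞.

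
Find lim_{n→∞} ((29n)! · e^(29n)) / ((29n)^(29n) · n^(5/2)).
lim = 0

Stirling: (29n)! ~ sqrt(2π·29n) · (29n/e)^(29n). Hence
  (29n)! · e^(29n) / (29n)^(29n) ~ sqrt(2π·29n).
Dividing by n^(5/2): sqrt(2π·29n) / n^(5/2) = sqrt(2π·29) · n^((1−5)/2), so the expression behaves like sqrt(2π·29) · n^((1−5)/2) → 0.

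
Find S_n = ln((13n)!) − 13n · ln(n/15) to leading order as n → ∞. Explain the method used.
S_n ~ 13n · (ln 195 − 1) + O(ln n)

Stirling: ln((13n)!) = 13n ln(13n) − 13n + O(ln n).
  S_n = 13n ln(13n) − 13n − 13n ln(n/15) + O(ln n)
      = 13n ln(13n) − 13n ln n + 13n ln 15 − 13n + O(ln n)
      = 13n ln 13 + 13n ln 15 − 13n + O(ln n)
      = 13n (ln 195 − 1) + O(ln n).
Numerically ln(195) − 1 ≈ 4.2730.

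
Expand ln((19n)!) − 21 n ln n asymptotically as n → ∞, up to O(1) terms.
ln((19n)!) − 21 n ln n = −2 n ln n + 19(ln 19 − 1) n + (1/2) ln(2π·19n) + O(1/n)

Stirling: ln((19n)!) = 19n ln(19n) − 19n + (1/2) ln(2π·19n) + O(1/n).
Expand 19n ln(19n) = 19n (ln n + ln 19) = 19n ln n + 19n ln 19.
Subtract 21n ln n: leading term is (19 − 21) n ln n = −2 n ln n. The next term is 19n ln 19 − 19n = 19(ln 19 − 1) n. Then the (1/2) ln(2π·19n) correction.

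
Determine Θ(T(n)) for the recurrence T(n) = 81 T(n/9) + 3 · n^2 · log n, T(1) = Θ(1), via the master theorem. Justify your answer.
T(n) = Θ(n^2 · (log n)^2)

Here log_9 81 = 2 and f(n) = 3 · n^2 · log n = Θ(n^(log_9 81) · (log n)^1). This is the extended Case 2 of the master theorem (f matches the critical exponent up to log factors), giving T(n) = Θ(n^(log_9 81) · (log n)^(1+1)) = Θ(n^2 · (log n)^2).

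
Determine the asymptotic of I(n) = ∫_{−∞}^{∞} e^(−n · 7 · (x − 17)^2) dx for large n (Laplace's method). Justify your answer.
I(n) = sqrt(π/(7n))

Here φ(x) = 7 · (x − 17)^2 has its unique minimum at x* = 17 with φ(x*) = 0 and φ''(x*) = 14. Laplace's method gives
  I(n) ~ e^(−n φ(x*)) · sqrt(2π / (n · φ''(x*))) = sqrt(2π / (14n)) = sqrt(π/(7n)).
This is exact: substituting u = (x − 17)·sqrt(7n) gives I(n) = (1/sqrt(7n)) ∫_{−∞}^{∞} e^(−u^2) du = sqrt(π/(7n)).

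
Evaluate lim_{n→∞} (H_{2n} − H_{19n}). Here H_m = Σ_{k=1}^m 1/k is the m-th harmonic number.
lim = ln(2/19)

Euler-Maclaurin gives H_m = ln m + γ + 1/(2m) + O(1/m^2). The γ and O(1/m) terms cancel in the difference:
  H_{2n} − H_{19n} = ln(2n) − ln(19n) + O(1/n) = ln(2/19) + O(1/n).
Hence the limit is ln(2/19).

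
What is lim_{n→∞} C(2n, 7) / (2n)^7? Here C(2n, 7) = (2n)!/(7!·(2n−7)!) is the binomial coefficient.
lim = 1/7! = 1/5040

With N = 2n → ∞: C(N, 7) / N^7 = [N(N−1)…(N−6)] / (7! · N^7) = (1/7!) · 1 · (1 − 1/(2n)) · … · (1 − 6/(2n)). Each factor → 1 as N → ∞, so the limit is 1/7! = 1/5040.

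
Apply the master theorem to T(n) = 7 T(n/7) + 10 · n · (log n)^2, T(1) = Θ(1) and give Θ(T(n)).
T(n) = Θ(n · (log n)^3)

Here log_7 7 = 1 and f(n) = 10 · n · (log n)^2 = Θ(n^(log_7 7) · (log n)^2). This is the extended Case 2 of the master theorem (f matches the critical exponent up to log factors), giving T(n) = Θ(n^(log_7 7) · (log n)^(2+1)) = Θ(n · (log n)^3).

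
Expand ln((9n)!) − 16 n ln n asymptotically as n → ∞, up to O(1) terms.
ln((9n)!) − 16 n ln n = −7 n ln n + 9(ln 9 − 1) n + (1/2) ln(2π·9n) + O(1/n)

Stirling: ln((9n)!) = 9n ln(9n) − 9n + (1/2) ln(2π·9n) + O(1/n).
Expand 9n ln(9n) = 9n (ln n + ln 9) = 9n ln n + 9n ln 9.
Subtract 16n ln n: leading term is (9 − 16) n ln n = −7 n ln n. The next term is 9n ln 9 − 9n = 9(ln 9 − 1) n. Then the (1/2) ln(2π·9n) correction.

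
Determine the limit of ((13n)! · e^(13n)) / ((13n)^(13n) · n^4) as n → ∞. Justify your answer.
lim = 0

Stirling: (13n)! ~ sqrt(2π·13n) · (13n/e)^(13n). Hence
  (13n)! · e^(13n) / (13n)^(13n) ~ sqrt(2π·13n).
Dividing by n^4: sqrt(2π·13n) / n^4 = sqrt(2π·13) · n^((1−8)/2), so the expression behaves like sqrt(2π·13) · n^((1−8)/2) → 0.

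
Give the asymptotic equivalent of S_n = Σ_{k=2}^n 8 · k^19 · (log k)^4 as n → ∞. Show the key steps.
S_n ~ 2 · n^20 · (log n)^4 / 5

By integral comparison, S_n = ∫_1^n 8 · x^19 · (log x)^4 dx + O(n^19 · (log n)^4). For the integral, the leading term of ∫_1^n x^19 (log x)^4 dx is n^20/20 · (log n)^4 (by repeated integration by parts; each step lowers the log-exponent and produces a relatively O(1/log n) correction). Hence S_n ~ 2 · n^20 · (log n)^4 / 5.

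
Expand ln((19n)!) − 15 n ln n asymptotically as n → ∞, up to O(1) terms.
ln((19n)!) − 15 n ln n = 4 n ln n + 19(ln 19 − 1) n + (1/2) ln(2π·19n) + O(1/n)

Stirling: ln((19n)!) = 19n ln(19n) − 19n + (1/2) ln(2π·19n) + O(1/n).
Expand 19n ln(19n) = 19n (ln n + ln 19) = 19n ln n + 19n ln 19.
Subtract 15n ln n: leading term is (19 − 15) n ln n = 4 n ln n. The next term is 19n ln 19 − 19n = 19(ln 19 − 1) n. Then the (1/2) ln(2π·19n) correction.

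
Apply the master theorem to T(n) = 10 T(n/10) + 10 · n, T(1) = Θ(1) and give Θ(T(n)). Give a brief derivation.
T(n) = Θ(n log n)

log_10 10 = 1, and f(n) = 10 · n = Θ(n^(log_10 10)). This is Case 2 of the master theorem: T(n) = Θ(f(n) · log n) = Θ(n log n).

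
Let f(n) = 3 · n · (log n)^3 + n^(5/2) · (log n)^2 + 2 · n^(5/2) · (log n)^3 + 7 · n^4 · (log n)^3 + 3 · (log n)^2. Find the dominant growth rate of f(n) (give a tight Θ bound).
f(n) ∈ Θ(n^4 · (log n)^3)

Compare the terms by growth order. For large n, n^a · (log n)^b dominates n^a' · (log n)^b' iff a > a', or (a = a' and b > b'). Ranking the 5 terms shows the dominant one is 7 · n^4 · (log n)^3. Hence f(n) ∈ Θ(n^4 · (log n)^3).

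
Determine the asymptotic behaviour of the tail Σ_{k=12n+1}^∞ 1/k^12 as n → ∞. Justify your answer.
Σ_{k>12n} 1/k^12 ~ 1/(11 · (12n)^11)

Compare to the integral: ∫_{12n}^∞ x^(−12) dx = [−x^(−11)/11]_{12n}^∞ = 1/((12−1)·(12n)^11). Euler-Maclaurin then gives
  Σ_{k>12n} 1/k^12 = ∫_{12n}^∞ dx/x^12 − 1/(2·(12n)^12) + O(1/(12n)^13).
(Equivalently this is ζ(12) − Σ_{k≤12n} 1/k^12.)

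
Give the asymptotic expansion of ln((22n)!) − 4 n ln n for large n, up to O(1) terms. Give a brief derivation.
ln((22n)!) − 4 n ln n = 18 n ln n + 22(ln 22 − 1) n + (1/2) ln(2π·22n) + O(1/n)

Stirling: ln((22n)!) = 22n ln(22n) − 22n + (1/2) ln(2π·22n) + O(1/n).
Expand 22n ln(22n) = 22n (ln n + ln 22) = 22n ln n + 22n ln 22.
Subtract 4n ln n: leading term is (22 − 4) n ln n = 18 n ln n. The next term is 22n ln 22 − 22n = 22(ln 22 − 1) n. Then the (1/2) ln(2π·22n) correction.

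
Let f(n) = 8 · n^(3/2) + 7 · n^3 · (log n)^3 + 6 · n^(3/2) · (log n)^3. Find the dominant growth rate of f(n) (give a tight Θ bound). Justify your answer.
f(n) ∈ Θ(n^3 · (log n)^3)

Compare the terms by growth order. For large n, n^a · (log n)^b dominates n^a' · (log n)^b' iff a > a', or (a = a' and b > b'). Ranking the 3 terms shows the dominant one is 7 · n^3 · (log n)^3. Hence f(n) ∈ Θ(n^3 · (log n)^3).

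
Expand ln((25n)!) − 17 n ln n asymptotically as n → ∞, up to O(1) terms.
ln((25n)!) − 17 n ln n = 8 n ln n + 25(ln 25 − 1) n + (1/2) ln(2π·25n) + O(1/n)

Stirling: ln((25n)!) = 25n ln(25n) − 25n + (1/2) ln(2π·25n) + O(1/n).
Expand 25n ln(25n) = 25n (ln n + ln 25) = 25n ln n + 25n ln 25.
Subtract 17n ln n: leading term is (25 − 17) n ln n = 8 n ln n. The next term is 25n ln 25 − 25n = 25(ln 25 − 1) n. Then the (1/2) ln(2π·25n) correction.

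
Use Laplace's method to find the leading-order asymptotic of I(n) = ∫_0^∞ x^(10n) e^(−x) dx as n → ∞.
I(n) ~ sqrt(2π·10n) · (10n/e)^(10n)

Write the integrand as exp(10n ln x − x) and set f(x) = 10n ln x − x. Then f'(x) = 10n/x − 1 = 0 at x* = 10n, and f''(x*) = −10n/x*^2 = −1/(10n). Laplace's method (interior maximum) gives
  I(n) ~ e^(f(x*)) · sqrt(2π / |f''(x*)|)
        = exp(10n ln(10n) − 10n) · sqrt(2π · 10n)
        = (10n)^(10n) e^(−10n) · sqrt(2π·10n)
        = sqrt(2π·10n) · (10n/e)^(10n).
This matches Γ(10n+1) with Stirling applied to Γ.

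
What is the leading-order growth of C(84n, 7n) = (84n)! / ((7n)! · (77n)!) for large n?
C(84n, 7n) ~ (8916100448256/285311670611)^(7n) · sqrt(6/(11π·7n))

Write N = 7n. Apply Stirling to each factorial:
  (12N)! ~ sqrt(2π·12N) · (12N/e)^(12N),
  N! ~ sqrt(2π N) · (N/e)^N,
  (11N)! ~ sqrt(2π·11N) · (11N/e)^(11N).
The exponential factors combine to (12N)^(12N) / (N^N · (11N)^(11N)) = 12^(12N)/11^(11N) = (12^12/11^11)^N = (8916100448256/285311670611)^N.
The square-root prefactors combine to sqrt(2π·12N) / (sqrt(2π N)·sqrt(2π·11N)) = sqrt(12 / (2π·11·N)) = sqrt(6/(11π·7n)).
Substituting N = 7n: C(84n, 7n) ~ (8916100448256/285311670611)^(7n) · sqrt(6/(11π·7n)).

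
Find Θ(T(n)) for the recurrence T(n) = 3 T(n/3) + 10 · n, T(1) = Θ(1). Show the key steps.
T(n) = Θ(n log n)

log_3 3 = 1, and f(n) = 10 · n = Θ(n^(log_3 3)). This is Case 2 of the master theorem: T(n) = Θ(f(n) · log n) = Θ(n log n).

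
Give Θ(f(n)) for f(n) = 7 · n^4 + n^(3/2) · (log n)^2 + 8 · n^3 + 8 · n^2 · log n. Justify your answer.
f(n) ∈ Θ(n^4)

Compare the terms by growth order. For large n, n^a · (log n)^b dominates n^a' · (log n)^b' iff a > a', or (a = a' and b > b'). Ranking the 4 terms shows the dominant one is 7 · n^4. Hence f(n) ∈ Θ(n^4).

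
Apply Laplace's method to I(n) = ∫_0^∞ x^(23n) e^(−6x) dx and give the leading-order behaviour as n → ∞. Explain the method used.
I(n) ~ (sqrt(2π·23n) / 6) · (23n/(6e))^(23n)

Write the integrand as exp(23n ln x − 6x) and set f(x) = 23n ln x − 6x. Then f'(x) = 23n/x − 6 = 0 at x* = 23n/6, and f''(x*) = −23n/x*^2 = −6^2/(23n). Laplace's method (interior maximum) gives
  I(n) ~ e^(f(x*)) · sqrt(2π / |f''(x*)|)
        = exp(23n ln(23n/6) − 23n) · sqrt(2π · 23n / 6^2)
        = (23n/6)^(23n) e^(−23n) · sqrt(2π·23n) / 6
        = (sqrt(2π·23n) / 6) · (23n/(6e))^(23n).
This matches Γ(23n+1)/6^(23n+1) with Stirling applied to Γ.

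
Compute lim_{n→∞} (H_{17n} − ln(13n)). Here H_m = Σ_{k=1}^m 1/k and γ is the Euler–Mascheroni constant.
lim = ln(17/13) + γ

By Euler-Maclaurin, H_m = ln m + γ + O(1/m). So
  H_{17n} − ln(13n) = ln(17n) + γ − ln(13n) + O(1/n)
                       = ln(17/13) + γ + O(1/n).
Hence the limit is ln(17/13) + γ.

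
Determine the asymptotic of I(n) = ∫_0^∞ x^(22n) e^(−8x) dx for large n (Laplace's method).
I(n) ~ (sqrt(2π·22n) / 8) · (22n/(8e))^(22n)

Write the integrand as exp(22n ln x − 8x) and set f(x) = 22n ln x − 8x. Then f'(x) = 22n/x − 8 = 0 at x* = 22n/8, and f''(x*) = −22n/x*^2 = −8^2/(22n). Laplace's method (interior maximum) gives
  I(n) ~ e^(f(x*)) · sqrt(2π / |f''(x*)|)
        = exp(22n ln(22n/8) − 22n) · sqrt(2π · 22n / 8^2)
        = (22n/8)^(22n) e^(−22n) · sqrt(2π·22n) / 8
        = (sqrt(2π·22n) / 8) · (22n/(8e))^(22n).
This matches Γ(22n+1)/8^(22n+1) with Stirling applied to Γ.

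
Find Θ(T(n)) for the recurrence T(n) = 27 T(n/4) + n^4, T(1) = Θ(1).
T(n) = Θ(n^4)

log_4 27 ≈ 2.377. f(n) = n^4 dominates n^(log_4 27) since 4 > 2.377, and the regularity condition a·f(n/b) = 27·(n/4)^4 = (27/256)·n^4 ≤ c·f(n) holds with c = 27/256 ≈ 0.105 < 1. So this is Case 3: T(n) = Θ(f(n)) = Θ(n^4).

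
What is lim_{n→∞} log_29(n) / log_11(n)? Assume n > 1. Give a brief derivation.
lim = ln(11) / ln(29) = log_29(11)

Change of base: log_29(n) = ln n / ln 29 and log_11(n) = ln n / ln 11. The ratio is (ln n / ln 29) · (ln 11 / ln n) = ln 11 / ln 29, a constant independent of n. So the limit is ln 11 / ln 29 = log_29(11).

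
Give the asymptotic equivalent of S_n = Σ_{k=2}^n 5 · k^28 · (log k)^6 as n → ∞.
S_n ~ 5 · n^29 · (log n)^6 / 29

By integral comparison, S_n = ∫_1^n 5 · x^28 · (log x)^6 dx + O(n^28 · (log n)^6). For the integral, the leading term of ∫_1^n x^28 (log x)^6 dx is n^29/29 · (log n)^6 (by repeated integration by parts; each step lowers the log-exponent and produces a relatively O(1/log n) correction). Hence S_n ~ 5 · n^29 · (log n)^6 / 29.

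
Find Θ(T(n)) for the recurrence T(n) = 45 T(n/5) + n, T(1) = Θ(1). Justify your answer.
T(n) = Θ(n^(log_5 45))

Master theorem: compare f(n) = n to n^(log_5 45) where log_5 45 ≈ 2.365. Since 1 < log_5 45, we have f(n) = O(n^(log_5 45 − ε)) for some ε > 0 — Case 1. Hence T(n) = Θ(n^(log_5 45)).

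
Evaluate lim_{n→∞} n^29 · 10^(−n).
lim = 0

Exponentials with base > 1 dominate every fixed polynomial: for any fixed c, n^c / 10^n → 0 as n → ∞ (e.g. by the ratio test, or by writing 10^n = e^(n ln 10) and noting e^(n ln 10) / n^c → ∞). Hence n^29 · 10^(−n) = n^29 / 10^n → 0.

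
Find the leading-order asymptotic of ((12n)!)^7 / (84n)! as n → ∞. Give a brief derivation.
((12n)!)^7/(84n)! ~ ((2π·12n)^(6/2) / sqrt(7)) · 7^(−7·12n)  →  0

Write N = 12n. Stirling: N! ~ sqrt(2π N)(N/e)^N and (7N)! ~ sqrt(2π·7N)·(7N/e)^(7N).
  (N!)^7/(7N)! ~ (2π N)^(7/2) (N/e)^(7N) / [sqrt(2π·7N) (7N/e)^(7N)]
     = (2π N)^(7/2) / sqrt(2π·7N) · (N/(7N))^(7N)
     = (2π N)^((7−1)/2) / sqrt(7) · 7^(−7N).
Since 7^7 > 1, the factor 7^(−7N) decays exponentially, so the ratio → 0. Substituting N = 12n gives the stated form.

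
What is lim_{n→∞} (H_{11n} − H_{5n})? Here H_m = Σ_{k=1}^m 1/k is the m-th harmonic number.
lim = ln(11/5)

Euler-Maclaurin gives H_m = ln m + γ + 1/(2m) + O(1/m^2). The γ and O(1/m) terms cancel in the difference:
  H_{11n} − H_{5n} = ln(11n) − ln(5n) + O(1/n) = ln(11/5) + O(1/n).
Hence the limit is ln(11/5).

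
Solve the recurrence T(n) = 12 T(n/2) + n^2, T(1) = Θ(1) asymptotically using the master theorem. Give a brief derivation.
T(n) = Θ(n^(log_2 12))

Master theorem: compare f(n) = n^2 to n^(log_2 12) where log_2 12 ≈ 3.585. Since 2 < log_2 12, we have f(n) = O(n^(log_2 12 − ε)) for some ε > 0 — Case 1. Hence T(n) = Θ(n^(log_2 12)).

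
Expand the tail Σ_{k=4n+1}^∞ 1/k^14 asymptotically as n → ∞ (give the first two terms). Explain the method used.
Σ_{k>4n} 1/k^14 = 1/(13 · (4n)^13) − 1/(2 · (4n)^14) + O(1/(4n)^15)

Compare to the integral: ∫_{4n}^∞ x^(−14) dx = [−x^(−13)/13]_{4n}^∞ = 1/((14−1)·(4n)^13). The Euler-Maclaurin correction adds −f(4n)/2 = −1/(2·(4n)^14). Euler-Maclaurin then gives
  Σ_{k>4n} 1/k^14 = ∫_{4n}^∞ dx/x^14 − 1/(2·(4n)^14) + O(1/(4n)^15).
(Equivalently this is ζ(14) − Σ_{k≤4n} 1/k^14.)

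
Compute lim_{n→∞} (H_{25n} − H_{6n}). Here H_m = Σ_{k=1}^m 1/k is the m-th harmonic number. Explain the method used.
lim = ln(25/6)

Euler-Maclaurin gives H_m = ln m + γ + 1/(2m) + O(1/m^2). The γ and O(1/m) terms cancel in the difference:
  H_{25n} − H_{6n} = ln(25n) − ln(6n) + O(1/n) = ln(25/6) + O(1/n).
Hence the limit is ln(25/6).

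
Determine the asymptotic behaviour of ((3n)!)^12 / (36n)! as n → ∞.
((3n)!)^12/(36n)! ~ ((2π·3n)^(11/2) / sqrt(12)) · 12^(−12·3n)  →  0

Write N = 3n. Stirling: N! ~ sqrt(2π N)(N/e)^N and (12N)! ~ sqrt(2π·12N)·(12N/e)^(12N).
  (N!)^12/(12N)! ~ (2π N)^(12/2) (N/e)^(12N) / [sqrt(2π·12N) (12N/e)^(12N)]
     = (2π N)^(12/2) / sqrt(2π·12N) · (N/(12N))^(12N)
     = (2π N)^((12−1)/2) / sqrt(12) · 12^(−12N).
Since 12^12 > 1, the factor 12^(−12N) decays exponentially, so the ratio → 0. Substituting N = 3n gives the stated form.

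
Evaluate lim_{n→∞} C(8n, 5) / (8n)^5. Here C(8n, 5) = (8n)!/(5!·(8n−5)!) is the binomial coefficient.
lim = 1/5! = 1/120

With N = 8n → ∞: C(N, 5) / N^5 = [N(N−1)…(N−4)] / (5! · N^5) = (1/5!) · 1 · (1 − 1/(8n)) · (1 − 2/(8n)) · (1 − 3/(8n)) · (1 − 4/(8n)). Each factor → 1 as N → ∞, so the limit is 1/5! = 1/120.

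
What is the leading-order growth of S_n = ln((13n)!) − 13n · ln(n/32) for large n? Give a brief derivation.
S_n ~ 13n · (ln 416 − 1) + O(ln n)

Stirling: ln((13n)!) = 13n ln(13n) − 13n + O(ln n).
  S_n = 13n ln(13n) − 13n − 13n ln(n/32) + O(ln n)
      = 13n ln(13n) − 13n ln n + 13n ln 32 − 13n + O(ln n)
      = 13n ln 13 + 13n ln 32 − 13n + O(ln n)
      = 13n (ln 416 − 1) + O(ln n).
Numerically ln(416) − 1 ≈ 5.0307.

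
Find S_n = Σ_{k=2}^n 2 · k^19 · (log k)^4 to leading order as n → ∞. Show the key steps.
S_n ~ n^20 · (log n)^4 / 10

By integral comparison, S_n = ∫_1^n 2 · x^19 · (log x)^4 dx + O(n^19 · (log n)^4). For the integral, the leading term of ∫_1^n x^19 (log x)^4 dx is n^20/20 · (log n)^4 (by repeated integration by parts; each step lowers the log-exponent and produces a relatively O(1/log n) correction). Hence S_n ~ n^20 · (log n)^4 / 10.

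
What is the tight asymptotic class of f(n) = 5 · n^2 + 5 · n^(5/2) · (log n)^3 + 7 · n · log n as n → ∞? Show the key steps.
f(n) ∈ Θ(n^(5/2) · (log n)^3)

Compare the terms by growth order. For large n, n^a · (log n)^b dominates n^a' · (log n)^b' iff a > a', or (a = a' and b > b'). Ranking the 3 terms shows the dominant one is 5 · n^(5/2) · (log n)^3. Hence f(n) ∈ Θ(n^(5/2) · (log n)^3).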